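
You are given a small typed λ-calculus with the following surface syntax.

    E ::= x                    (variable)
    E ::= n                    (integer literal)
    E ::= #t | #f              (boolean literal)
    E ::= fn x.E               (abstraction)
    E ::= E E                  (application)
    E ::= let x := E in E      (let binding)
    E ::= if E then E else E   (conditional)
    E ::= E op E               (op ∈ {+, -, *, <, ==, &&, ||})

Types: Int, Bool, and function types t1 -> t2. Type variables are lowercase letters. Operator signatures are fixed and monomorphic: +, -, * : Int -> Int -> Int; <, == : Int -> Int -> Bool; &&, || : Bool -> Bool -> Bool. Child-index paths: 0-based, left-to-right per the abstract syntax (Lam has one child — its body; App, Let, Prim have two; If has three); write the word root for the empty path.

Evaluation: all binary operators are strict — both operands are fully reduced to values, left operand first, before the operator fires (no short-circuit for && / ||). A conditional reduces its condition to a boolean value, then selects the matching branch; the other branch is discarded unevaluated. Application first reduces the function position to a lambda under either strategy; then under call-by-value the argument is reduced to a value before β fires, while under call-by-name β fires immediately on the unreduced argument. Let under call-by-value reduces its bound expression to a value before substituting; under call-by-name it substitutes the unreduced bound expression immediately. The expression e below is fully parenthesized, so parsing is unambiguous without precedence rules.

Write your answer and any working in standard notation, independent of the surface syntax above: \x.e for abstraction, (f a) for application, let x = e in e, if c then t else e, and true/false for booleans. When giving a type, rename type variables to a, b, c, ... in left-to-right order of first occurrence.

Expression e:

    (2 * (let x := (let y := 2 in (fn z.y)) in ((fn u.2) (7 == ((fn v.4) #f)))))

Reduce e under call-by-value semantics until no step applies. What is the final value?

Answer: 4

Trace:
step 0: (2 * (let x = (let y = 2 in (\z.y)) in ((\u.2) (7 == ((\v.4) false)))))
step 1: [let@1.0] (2 * (let x = (\z.2) in ((\u.2) (7 == ((\v.4) false)))))
step 2: [let@1] (2 * ((\u.2) (7 == ((\v.4) false))))
step 3: [beta@1.1.1] (2 * ((\u.2) (7 == 4)))
step 4: [delta@1.1] (2 * ((\u.2) false))
step 5: [beta@1] (2 * 2)
step 6: [delta@root] 4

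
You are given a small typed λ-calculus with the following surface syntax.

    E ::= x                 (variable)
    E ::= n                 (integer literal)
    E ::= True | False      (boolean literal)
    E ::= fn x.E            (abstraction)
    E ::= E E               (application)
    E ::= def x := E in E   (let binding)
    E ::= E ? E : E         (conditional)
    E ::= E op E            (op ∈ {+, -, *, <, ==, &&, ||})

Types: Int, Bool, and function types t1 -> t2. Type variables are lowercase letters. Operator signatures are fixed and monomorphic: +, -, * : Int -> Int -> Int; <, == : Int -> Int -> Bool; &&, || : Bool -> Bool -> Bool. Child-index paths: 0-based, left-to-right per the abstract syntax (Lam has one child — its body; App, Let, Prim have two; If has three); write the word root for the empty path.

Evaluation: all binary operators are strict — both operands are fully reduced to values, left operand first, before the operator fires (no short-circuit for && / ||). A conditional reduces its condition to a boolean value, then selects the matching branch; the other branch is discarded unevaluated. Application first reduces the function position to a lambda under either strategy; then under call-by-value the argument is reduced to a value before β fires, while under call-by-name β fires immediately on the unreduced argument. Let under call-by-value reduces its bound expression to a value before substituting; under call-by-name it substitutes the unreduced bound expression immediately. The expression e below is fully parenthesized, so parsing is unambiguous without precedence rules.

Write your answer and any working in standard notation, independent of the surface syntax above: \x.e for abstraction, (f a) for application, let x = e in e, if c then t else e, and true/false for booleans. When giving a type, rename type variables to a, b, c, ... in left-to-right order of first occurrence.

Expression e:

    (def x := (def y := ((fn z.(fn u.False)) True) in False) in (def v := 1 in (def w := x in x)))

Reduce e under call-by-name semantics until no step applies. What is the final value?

Answer: false

Trace:
step 0: (let x = (let y = ((\z.(\u.false)) true) in false) in (let v = 1 in (let w = x in x)))
step 1: [let@root] (let v = 1 in (let w = (let y = ((\z.(\u.false)) true) in false) in (let y = ((\z.(\u.false)) true) in false)))
step 2: [let@root] (let w = (let y = ((\z.(\u.false)) true) in false) in (let y = ((\z.(\u.false)) true) in false))
step 3: [let@root] (let y = ((\z.(\u.false)) true) in false)
step 4: [let@root] false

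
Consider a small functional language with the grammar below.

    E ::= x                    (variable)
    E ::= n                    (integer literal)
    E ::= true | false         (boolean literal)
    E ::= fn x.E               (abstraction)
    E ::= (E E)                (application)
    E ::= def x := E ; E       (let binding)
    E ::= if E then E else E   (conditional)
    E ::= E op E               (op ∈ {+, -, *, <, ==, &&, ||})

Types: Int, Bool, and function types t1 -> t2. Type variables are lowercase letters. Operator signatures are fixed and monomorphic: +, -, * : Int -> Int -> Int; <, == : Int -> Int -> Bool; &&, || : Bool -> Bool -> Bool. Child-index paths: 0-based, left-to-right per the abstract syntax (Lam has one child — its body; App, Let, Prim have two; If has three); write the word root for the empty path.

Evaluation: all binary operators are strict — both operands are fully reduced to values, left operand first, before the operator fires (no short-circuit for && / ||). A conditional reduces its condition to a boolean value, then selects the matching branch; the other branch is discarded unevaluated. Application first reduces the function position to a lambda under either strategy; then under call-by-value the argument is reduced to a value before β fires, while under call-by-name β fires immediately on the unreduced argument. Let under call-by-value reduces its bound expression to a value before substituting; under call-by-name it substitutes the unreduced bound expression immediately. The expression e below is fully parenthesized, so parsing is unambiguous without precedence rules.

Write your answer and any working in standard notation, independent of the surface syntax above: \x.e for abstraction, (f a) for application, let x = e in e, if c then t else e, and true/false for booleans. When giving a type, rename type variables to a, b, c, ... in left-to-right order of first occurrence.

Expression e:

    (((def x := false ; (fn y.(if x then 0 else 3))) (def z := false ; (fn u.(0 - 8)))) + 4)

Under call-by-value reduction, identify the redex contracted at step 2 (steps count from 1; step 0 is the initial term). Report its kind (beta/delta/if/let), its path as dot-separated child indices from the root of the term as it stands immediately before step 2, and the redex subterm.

Answer: let at 0.1 : (let z = false in (\u.(0 - 8)))

Working:
step 0: (((let x = false in (\y.(if x then 0 else 3))) (let z = false in (\u.(0 - 8)))) + 4)
step 1: [let@0.0] (((\y.(if false then 0 else 3)) (let z = false in (\u.(0 - 8)))) + 4)
step 2: [let@0.1] (((\y.(if false then 0 else 3)) (\u.(0 - 8))) + 4)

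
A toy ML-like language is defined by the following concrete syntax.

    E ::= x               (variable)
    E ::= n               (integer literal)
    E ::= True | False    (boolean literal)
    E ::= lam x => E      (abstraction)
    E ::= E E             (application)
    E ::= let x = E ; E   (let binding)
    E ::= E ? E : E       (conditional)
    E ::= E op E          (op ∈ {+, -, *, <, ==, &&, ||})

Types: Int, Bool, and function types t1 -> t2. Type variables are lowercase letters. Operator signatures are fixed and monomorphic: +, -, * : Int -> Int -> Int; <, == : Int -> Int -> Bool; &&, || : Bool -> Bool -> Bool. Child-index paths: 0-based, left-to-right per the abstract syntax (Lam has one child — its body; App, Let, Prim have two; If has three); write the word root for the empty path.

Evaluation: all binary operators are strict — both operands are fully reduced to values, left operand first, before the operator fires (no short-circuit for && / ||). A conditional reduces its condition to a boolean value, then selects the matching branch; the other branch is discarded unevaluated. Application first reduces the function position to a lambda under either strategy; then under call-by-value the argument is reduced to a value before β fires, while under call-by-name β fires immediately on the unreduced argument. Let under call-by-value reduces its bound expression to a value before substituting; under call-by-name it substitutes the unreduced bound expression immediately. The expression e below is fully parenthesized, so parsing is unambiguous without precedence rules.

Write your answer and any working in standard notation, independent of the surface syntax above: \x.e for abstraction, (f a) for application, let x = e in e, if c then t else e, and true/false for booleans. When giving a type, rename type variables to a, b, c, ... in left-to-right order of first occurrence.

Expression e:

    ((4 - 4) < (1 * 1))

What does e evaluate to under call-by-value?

Working:
step 0: ((4 - 4) < (1 * 1))
step 1: [delta@0] (0 < (1 * 1))
step 2: [delta@1] (0 < 1)
step 3: [delta@root] true

Answer: true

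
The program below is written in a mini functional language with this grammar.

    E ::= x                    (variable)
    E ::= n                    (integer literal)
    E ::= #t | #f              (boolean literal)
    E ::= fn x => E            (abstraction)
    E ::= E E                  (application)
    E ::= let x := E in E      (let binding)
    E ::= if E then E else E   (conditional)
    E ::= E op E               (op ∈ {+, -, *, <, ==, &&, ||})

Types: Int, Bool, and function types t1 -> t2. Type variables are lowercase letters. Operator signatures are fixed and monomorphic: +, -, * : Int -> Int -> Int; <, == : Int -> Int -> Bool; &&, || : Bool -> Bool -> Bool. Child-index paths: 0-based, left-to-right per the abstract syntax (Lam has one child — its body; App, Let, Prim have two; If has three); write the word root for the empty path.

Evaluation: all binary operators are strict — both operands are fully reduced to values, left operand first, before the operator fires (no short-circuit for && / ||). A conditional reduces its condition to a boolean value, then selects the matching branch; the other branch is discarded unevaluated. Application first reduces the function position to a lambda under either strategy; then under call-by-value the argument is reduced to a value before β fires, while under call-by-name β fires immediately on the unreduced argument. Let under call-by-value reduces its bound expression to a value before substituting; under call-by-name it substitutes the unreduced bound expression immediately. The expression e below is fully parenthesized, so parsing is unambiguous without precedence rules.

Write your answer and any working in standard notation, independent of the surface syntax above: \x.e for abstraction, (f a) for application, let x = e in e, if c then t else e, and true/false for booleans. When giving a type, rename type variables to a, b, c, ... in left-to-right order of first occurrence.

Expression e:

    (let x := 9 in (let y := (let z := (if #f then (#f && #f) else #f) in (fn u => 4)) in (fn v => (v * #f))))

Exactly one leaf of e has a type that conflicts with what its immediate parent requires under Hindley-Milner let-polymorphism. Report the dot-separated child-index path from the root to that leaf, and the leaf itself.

Answer: 1.1.0.1 : false

Trace:
let x : Int
  unify Bool ~ Bool
  unify Bool ~ Bool
  unify Bool ~ Bool
  unify Bool ~ Bool
let z : Bool
\u._ : a -> Int
let y : forall. a -> Int
v : b
  unify b ~ Int
  unify Bool ~ Int
  FAIL: mismatch Bool ~ Int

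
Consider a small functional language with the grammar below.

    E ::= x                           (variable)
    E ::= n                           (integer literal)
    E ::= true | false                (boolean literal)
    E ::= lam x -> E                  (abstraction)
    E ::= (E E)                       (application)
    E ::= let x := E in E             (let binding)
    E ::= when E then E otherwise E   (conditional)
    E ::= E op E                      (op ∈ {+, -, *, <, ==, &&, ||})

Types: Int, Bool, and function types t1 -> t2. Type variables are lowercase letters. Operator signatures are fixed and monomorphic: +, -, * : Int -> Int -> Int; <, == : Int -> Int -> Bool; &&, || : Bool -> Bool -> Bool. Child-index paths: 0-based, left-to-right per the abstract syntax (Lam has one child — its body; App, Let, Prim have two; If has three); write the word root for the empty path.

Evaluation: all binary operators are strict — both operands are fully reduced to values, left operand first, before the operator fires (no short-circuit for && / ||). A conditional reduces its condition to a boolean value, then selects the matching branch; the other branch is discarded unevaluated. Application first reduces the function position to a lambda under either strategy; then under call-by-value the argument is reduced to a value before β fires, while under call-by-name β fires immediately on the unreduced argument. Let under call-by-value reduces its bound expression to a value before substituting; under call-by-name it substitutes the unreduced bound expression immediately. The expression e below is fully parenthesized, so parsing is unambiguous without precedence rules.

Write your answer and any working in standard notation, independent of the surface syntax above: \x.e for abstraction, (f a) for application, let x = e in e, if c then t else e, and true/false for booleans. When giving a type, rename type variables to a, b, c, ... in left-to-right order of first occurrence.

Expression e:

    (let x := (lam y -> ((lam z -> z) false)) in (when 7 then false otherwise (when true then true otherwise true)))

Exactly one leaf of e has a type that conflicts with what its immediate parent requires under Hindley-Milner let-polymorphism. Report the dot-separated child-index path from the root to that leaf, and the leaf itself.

Answer: 1.0 : 7

Derivation:
z : b
\z._ : b -> b
  unify b -> b ~ Bool -> c
  unify b ~ Bool
  unify Bool ~ c
_ _ : Bool
\y._ : a -> Bool
let x : forall. a -> Bool
  unify Int ~ Bool
  FAIL: mismatch Int ~ Bool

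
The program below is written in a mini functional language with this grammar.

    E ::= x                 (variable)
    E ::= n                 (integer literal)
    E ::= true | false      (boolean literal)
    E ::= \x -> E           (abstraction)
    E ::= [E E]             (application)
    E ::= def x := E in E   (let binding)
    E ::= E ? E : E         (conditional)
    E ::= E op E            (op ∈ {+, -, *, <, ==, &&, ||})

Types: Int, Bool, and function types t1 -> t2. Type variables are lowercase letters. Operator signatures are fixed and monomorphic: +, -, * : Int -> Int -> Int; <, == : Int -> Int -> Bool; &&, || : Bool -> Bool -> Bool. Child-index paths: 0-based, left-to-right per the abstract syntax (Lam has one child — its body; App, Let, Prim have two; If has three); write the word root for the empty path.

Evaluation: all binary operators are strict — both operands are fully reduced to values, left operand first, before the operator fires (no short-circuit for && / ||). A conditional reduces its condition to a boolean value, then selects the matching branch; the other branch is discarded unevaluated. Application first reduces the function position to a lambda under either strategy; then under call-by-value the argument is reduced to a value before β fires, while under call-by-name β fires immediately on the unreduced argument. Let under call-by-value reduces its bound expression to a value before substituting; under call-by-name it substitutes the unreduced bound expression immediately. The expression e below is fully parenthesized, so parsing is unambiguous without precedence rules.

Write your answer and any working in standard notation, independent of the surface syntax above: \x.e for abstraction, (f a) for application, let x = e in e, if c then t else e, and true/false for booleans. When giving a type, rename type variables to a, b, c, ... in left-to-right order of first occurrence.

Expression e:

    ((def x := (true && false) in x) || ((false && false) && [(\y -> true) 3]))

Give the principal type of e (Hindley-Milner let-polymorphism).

Answer: Bool

Derivation:
  unify Bool ~ Bool
  unify Bool ~ Bool
let x : Bool
x : Bool
  unify Bool ~ Bool
  unify Bool ~ Bool
  unify Bool ~ Bool
  unify Bool ~ Bool
\y._ : a -> Bool
  unify a -> Bool ~ Int -> b
  unify a ~ Int
  unify Bool ~ b
_ _ : Bool
  unify Bool ~ Bool
  unify Bool ~ Bool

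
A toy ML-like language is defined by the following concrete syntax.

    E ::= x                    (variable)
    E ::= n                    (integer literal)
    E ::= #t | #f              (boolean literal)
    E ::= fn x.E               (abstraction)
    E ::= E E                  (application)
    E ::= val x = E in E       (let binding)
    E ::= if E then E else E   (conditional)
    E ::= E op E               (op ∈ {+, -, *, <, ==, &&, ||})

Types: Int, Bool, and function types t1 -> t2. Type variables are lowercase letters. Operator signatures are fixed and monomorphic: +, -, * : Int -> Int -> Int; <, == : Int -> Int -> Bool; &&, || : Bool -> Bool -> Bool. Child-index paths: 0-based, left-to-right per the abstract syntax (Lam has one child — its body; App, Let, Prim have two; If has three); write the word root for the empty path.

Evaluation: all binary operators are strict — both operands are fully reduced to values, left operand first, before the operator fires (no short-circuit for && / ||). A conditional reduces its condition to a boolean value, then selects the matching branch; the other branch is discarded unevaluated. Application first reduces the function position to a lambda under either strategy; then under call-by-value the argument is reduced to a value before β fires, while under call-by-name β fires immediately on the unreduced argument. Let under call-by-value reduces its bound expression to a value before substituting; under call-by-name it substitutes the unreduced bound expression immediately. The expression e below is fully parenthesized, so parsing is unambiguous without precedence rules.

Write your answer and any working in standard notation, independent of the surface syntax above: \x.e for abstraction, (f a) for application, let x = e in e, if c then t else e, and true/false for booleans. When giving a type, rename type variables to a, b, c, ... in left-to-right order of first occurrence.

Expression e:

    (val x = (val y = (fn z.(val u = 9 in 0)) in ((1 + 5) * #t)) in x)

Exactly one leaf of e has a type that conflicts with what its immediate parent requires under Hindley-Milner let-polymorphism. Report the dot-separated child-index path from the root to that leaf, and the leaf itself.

Trace:
let u : Int
\z._ : a -> Int
let y : forall. a -> Int
  unify Int ~ Int
  unify Int ~ Int
  unify Int ~ Int
  unify Bool ~ Int
  FAIL: mismatch Bool ~ Int

Answer: 0.1.1 : true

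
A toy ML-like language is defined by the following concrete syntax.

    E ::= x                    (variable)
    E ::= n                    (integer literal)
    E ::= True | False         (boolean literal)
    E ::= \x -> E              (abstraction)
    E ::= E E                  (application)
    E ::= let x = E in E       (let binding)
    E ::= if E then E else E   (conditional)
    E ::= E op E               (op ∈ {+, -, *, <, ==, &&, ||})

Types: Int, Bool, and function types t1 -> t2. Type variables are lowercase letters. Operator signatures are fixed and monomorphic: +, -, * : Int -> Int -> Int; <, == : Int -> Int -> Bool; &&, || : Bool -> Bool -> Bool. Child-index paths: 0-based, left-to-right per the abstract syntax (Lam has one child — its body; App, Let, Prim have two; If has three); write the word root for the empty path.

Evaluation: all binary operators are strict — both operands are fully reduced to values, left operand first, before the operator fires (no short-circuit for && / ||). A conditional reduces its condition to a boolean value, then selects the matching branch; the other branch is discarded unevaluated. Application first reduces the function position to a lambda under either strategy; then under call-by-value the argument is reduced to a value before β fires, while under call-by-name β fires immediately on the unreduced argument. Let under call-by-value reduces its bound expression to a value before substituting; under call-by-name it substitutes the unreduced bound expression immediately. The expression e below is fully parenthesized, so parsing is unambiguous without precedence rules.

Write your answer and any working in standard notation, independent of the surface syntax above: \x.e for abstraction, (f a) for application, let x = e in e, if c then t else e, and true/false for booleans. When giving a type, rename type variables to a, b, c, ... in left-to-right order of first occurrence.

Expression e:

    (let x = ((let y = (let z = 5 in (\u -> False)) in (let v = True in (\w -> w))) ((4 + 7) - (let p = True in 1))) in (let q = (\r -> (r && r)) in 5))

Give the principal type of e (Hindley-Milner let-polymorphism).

Answer: Int

Working:
let z : Int
\u._ : a -> Bool
let y : forall. a -> Bool
let v : Bool
w : b
\w._ : b -> b
  unify Int ~ Int
  unify Int ~ Int
  unify Int ~ Int
let p : Bool
  unify Int ~ Int
  unify b -> b ~ Int -> c
  unify b ~ Int
  unify Int ~ c
_ _ : Int
let x : Int
r : d
  unify d ~ Bool
r : Bool
  unify Bool ~ Bool
\r._ : Bool -> Bool
let q : Bool -> Bool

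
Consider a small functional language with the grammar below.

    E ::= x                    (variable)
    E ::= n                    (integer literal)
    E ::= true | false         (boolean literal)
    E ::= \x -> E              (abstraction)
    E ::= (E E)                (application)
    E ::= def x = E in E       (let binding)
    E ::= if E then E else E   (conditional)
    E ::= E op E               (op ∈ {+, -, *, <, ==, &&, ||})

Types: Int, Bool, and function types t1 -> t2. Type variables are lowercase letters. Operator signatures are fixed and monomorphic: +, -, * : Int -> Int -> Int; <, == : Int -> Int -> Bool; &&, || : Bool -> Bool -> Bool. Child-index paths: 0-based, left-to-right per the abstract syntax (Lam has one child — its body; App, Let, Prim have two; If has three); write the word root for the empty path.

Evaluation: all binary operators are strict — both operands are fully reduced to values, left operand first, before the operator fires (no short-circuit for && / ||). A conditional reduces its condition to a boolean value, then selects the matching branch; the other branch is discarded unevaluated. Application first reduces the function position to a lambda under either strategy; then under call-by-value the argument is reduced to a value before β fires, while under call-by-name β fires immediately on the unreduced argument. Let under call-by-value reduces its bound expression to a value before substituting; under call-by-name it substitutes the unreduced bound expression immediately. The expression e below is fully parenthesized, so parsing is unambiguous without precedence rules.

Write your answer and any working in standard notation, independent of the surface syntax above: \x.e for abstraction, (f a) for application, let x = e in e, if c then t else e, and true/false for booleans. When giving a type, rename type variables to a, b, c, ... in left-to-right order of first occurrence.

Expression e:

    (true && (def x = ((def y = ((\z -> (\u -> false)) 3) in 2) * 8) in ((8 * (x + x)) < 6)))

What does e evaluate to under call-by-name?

Working:
step 0: (true && (let x = ((let y = ((\z.(\u.false)) 3) in 2) * 8) in ((8 * (x + x)) < 6)))
step 1: [let@1] (true && ((8 * (((let y = ((\z.(\u.false)) 3) in 2) * 8) + ((let y = ((\z.(\u.false)) 3) in 2) * 8))) < 6))
step 2: [let@1.0.1.0.0] (true && ((8 * ((2 * 8) + ((let y = ((\z.(\u.false)) 3) in 2) * 8))) < 6))
step 3: [delta@1.0.1.0] (true && ((8 * (16 + ((let y = ((\z.(\u.false)) 3) in 2) * 8))) < 6))
step 4: [let@1.0.1.1.0] (true && ((8 * (16 + (2 * 8))) < 6))
step 5: [delta@1.0.1.1] (true && ((8 * (16 + 16)) < 6))
step 6: [delta@1.0.1] (true && ((8 * 32) < 6))
step 7: [delta@1.0] (true && (256 < 6))
step 8: [delta@1] (true && false)
step 9: [delta@root] false

Answer: false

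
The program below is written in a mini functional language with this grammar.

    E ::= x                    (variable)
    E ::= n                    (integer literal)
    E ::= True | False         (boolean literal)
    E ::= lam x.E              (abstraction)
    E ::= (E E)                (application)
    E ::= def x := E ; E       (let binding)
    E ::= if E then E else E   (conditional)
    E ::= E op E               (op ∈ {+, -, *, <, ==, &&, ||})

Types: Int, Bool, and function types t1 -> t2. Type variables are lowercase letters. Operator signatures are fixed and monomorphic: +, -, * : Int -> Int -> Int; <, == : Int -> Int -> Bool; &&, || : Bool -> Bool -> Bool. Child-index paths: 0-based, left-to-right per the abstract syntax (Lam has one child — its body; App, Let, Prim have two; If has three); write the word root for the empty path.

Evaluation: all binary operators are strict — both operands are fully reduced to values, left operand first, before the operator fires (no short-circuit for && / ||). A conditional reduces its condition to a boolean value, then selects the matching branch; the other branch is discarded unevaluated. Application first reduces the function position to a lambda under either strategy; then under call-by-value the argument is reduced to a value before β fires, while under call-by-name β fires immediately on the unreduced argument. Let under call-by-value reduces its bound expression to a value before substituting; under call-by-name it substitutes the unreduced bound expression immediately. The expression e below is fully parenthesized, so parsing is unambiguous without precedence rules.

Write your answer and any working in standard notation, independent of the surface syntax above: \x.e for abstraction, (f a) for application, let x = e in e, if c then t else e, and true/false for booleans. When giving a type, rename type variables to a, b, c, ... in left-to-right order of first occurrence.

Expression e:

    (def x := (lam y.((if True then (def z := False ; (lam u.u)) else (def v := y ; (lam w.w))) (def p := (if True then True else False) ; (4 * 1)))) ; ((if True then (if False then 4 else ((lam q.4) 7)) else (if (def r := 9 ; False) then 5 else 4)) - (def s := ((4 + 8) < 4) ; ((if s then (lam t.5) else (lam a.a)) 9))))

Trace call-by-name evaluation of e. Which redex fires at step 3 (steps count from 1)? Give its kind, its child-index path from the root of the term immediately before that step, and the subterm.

Answer: if at 0 : (if false then 4 else ((\q.4) 7))

Working:
step 0: (let x = (\y.((if true then (let z = false in (\u.u)) else (let v = y in (\w.w))) (let p = (if true then true else false) in (4 * 1)))) in ((if true then (if false then 4 else ((\q.4) 7)) else (if (let r = 9 in false) then 5 else 4)) - (let s = ((4 + 8) < 4) in ((if s then (\t.5) else (\a.a)) 9))))
step 1: [let@root] ((if true then (if false then 4 else ((\q.4) 7)) else (if (let r = 9 in false) then 5 else 4)) - (let s = ((4 + 8) < 4) in ((if s then (\t.5) else (\a.a)) 9)))
step 2: [if@0] ((if false then 4 else ((\q.4) 7)) - (let s = ((4 + 8) < 4) in ((if s then (\t.5) else (\a.a)) 9)))
step 3: [if@0] (((\q.4) 7) - (let s = ((4 + 8) < 4) in ((if s then (\t.5) else (\a.a)) 9)))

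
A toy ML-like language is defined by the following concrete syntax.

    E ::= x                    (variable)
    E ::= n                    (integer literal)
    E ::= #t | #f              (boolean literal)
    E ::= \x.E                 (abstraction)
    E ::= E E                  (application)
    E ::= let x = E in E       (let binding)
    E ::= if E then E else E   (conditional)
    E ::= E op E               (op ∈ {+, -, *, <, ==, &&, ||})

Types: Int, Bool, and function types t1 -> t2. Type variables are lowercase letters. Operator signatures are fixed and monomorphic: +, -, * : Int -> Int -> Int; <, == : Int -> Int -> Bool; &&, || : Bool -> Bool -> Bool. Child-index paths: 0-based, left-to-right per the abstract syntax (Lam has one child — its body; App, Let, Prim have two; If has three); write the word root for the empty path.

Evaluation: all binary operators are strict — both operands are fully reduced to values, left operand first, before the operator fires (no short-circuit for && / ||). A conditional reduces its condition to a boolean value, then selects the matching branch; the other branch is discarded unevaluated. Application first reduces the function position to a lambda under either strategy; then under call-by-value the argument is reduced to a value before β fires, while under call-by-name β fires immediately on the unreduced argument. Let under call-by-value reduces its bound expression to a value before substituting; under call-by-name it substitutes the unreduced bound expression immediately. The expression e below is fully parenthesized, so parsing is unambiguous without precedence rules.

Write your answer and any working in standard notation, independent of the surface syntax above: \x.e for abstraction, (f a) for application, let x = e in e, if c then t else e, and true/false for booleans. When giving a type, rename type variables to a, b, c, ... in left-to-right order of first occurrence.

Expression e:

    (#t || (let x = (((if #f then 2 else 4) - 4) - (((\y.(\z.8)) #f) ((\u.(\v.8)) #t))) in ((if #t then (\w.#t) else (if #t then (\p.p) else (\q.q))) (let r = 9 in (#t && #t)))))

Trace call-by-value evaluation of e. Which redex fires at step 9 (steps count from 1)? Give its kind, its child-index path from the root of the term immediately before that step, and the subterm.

Answer: let at 1.1 : (let r = 9 in (true && true))

Working:
step 0: (true || (let x = (((if false then 2 else 4) - 4) - (((\y.(\z.8)) false) ((\u.(\v.8)) true))) in ((if true then (\w.true) else (if true then (\p.p) else (\q.q))) (let r = 9 in (true && true)))))
step 1: [if@1.0.0.0] (true || (let x = ((4 - 4) - (((\y.(\z.8)) false) ((\u.(\v.8)) true))) in ((if true then (\w.true) else (if true then (\p.p) else (\q.q))) (let r = 9 in (true && true)))))
step 2: [delta@1.0.0] (true || (let x = (0 - (((\y.(\z.8)) false) ((\u.(\v.8)) true))) in ((if true then (\w.true) else (if true then (\p.p) else (\q.q))) (let r = 9 in (true && true)))))
step 3: [beta@1.0.1.0] (true || (let x = (0 - ((\z.8) ((\u.(\v.8)) true))) in ((if true then (\w.true) else (if true then (\p.p) else (\q.q))) (let r = 9 in (true && true)))))
step 4: [beta@1.0.1.1] (true || (let x = (0 - ((\z.8) (\v.8))) in ((if true then (\w.true) else (if true then (\p.p) else (\q.q))) (let r = 9 in (true && true)))))
step 5: [beta@1.0.1] (true || (let x = (0 - 8) in ((if true then (\w.true) else (if true then (\p.p) else (\q.q))) (let r = 9 in (true && true)))))
step 6: [delta@1.0] (true || (let x = -8 in ((if true then (\w.true) else (if true then (\p.p) else (\q.q))) (let r = 9 in (true && true)))))
step 7: [let@1] (true || ((if true then (\w.true) else (if true then (\p.p) else (\q.q))) (let r = 9 in (true && true))))
step 8: [if@1.0] (true || ((\w.true) (let r = 9 in (true && true))))
step 9: [let@1.1] (true || ((\w.true) (true && true)))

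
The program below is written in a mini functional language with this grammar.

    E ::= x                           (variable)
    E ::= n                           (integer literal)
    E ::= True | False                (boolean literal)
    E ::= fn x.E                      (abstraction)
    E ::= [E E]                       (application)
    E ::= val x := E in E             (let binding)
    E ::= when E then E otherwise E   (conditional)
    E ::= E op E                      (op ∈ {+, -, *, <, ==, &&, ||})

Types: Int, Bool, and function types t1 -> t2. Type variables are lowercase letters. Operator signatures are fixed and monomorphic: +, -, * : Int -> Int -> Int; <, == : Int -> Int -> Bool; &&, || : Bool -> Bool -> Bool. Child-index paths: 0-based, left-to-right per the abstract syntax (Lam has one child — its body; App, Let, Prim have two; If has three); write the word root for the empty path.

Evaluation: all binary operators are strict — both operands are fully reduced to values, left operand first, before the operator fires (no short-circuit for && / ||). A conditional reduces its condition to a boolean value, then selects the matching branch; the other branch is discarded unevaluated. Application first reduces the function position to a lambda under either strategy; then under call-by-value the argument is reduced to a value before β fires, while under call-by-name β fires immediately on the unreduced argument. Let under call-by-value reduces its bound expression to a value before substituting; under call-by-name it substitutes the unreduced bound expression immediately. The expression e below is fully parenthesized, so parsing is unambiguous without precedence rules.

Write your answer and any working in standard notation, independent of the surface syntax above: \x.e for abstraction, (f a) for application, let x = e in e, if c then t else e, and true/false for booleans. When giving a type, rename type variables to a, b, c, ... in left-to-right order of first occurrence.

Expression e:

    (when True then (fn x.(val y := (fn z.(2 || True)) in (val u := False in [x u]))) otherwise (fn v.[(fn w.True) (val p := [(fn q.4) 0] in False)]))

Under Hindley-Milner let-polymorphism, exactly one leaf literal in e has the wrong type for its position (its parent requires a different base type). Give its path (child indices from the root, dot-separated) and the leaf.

Trace:
  unify Bool ~ Bool
  unify Int ~ Bool
  FAIL: mismatch Int ~ Bool

Answer: 1.0.0.0.0 : 2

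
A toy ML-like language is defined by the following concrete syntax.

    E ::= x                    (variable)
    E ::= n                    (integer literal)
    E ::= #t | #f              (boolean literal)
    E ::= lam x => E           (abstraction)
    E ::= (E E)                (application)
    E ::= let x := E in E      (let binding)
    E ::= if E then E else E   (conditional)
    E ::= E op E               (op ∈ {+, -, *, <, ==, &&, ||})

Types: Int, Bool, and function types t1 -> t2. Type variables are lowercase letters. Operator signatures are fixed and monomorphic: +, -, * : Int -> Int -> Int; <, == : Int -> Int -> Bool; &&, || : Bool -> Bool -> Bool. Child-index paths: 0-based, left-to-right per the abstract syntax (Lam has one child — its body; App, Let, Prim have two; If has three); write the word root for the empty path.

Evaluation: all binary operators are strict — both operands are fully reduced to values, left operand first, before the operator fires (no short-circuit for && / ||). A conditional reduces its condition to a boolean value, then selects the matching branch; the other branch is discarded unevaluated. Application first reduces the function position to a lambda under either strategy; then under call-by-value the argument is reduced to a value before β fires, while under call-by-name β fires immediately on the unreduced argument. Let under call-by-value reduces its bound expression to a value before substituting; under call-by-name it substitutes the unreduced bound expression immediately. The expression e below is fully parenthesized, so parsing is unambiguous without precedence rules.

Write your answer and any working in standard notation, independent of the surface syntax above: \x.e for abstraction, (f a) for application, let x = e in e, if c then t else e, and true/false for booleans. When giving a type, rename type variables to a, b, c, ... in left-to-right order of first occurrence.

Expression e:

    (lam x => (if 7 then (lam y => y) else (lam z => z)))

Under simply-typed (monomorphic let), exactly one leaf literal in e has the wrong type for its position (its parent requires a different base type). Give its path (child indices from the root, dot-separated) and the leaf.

Answer: 0.0 : 7

Trace:
  unify Int ~ Bool
  FAIL: mismatch Int ~ Bool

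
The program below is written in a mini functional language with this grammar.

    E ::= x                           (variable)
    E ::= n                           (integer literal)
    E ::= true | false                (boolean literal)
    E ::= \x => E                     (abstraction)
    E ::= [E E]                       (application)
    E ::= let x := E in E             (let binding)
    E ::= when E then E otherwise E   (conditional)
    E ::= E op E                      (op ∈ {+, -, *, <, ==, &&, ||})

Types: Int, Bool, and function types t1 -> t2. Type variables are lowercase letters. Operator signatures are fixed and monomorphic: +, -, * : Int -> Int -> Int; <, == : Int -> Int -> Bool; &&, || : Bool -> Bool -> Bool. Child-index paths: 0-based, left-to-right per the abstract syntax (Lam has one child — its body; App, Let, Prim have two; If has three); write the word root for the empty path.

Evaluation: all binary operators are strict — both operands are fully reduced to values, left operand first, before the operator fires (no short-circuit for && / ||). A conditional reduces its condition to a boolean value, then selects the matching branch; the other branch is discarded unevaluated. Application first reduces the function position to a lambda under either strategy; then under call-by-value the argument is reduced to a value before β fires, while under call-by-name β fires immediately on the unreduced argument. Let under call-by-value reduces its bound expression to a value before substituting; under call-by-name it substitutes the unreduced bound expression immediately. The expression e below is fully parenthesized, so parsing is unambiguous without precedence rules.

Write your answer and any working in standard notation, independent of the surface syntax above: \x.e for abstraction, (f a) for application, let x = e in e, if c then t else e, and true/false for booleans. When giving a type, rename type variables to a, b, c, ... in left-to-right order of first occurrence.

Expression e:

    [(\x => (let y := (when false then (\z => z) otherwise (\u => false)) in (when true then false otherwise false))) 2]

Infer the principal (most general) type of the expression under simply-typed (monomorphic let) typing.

Answer: Bool

Trace:
  unify Bool ~ Bool
z : b
\z._ : b -> b
\u._ : c -> Bool
  unify b -> b ~ c -> Bool
  unify b ~ c
  unify c ~ Bool
let y : Bool -> Bool
  unify Bool ~ Bool
  unify Bool ~ Bool
\x._ : a -> Bool
  unify a -> Bool ~ Int -> d
  unify a ~ Int
  unify Bool ~ d
_ _ : Bool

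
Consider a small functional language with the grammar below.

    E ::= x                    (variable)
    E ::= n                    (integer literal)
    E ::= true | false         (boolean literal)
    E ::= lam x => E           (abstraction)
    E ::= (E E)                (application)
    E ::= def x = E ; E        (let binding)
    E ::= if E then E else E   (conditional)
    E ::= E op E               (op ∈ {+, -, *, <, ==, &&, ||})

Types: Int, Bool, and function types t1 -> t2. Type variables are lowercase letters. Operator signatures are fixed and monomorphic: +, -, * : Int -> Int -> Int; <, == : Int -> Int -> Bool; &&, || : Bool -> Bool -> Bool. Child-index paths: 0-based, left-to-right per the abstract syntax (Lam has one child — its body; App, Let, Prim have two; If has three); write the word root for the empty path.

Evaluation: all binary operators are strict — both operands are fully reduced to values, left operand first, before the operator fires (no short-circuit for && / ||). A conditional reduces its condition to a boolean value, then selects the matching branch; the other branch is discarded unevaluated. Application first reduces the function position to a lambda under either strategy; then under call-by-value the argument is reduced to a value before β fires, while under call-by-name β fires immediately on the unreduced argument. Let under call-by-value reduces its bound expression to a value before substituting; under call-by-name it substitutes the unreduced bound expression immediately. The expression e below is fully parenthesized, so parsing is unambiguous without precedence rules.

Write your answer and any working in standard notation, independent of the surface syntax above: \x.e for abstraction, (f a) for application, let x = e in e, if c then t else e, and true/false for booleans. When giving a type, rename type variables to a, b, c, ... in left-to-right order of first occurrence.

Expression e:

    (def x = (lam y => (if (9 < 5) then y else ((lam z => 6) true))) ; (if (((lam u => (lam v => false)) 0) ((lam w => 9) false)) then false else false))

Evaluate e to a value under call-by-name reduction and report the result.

Trace:
step 0: (let x = (\y.(if (9 < 5) then y else ((\z.6) true))) in (if (((\u.(\v.false)) 0) ((\w.9) false)) then false else false))
step 1: [let@root] (if (((\u.(\v.false)) 0) ((\w.9) false)) then false else false)
step 2: [beta@0.0] (if ((\v.false) ((\w.9) false)) then false else false)
step 3: [beta@0] (if false then false else false)
step 4: [if@root] false

Answer: false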